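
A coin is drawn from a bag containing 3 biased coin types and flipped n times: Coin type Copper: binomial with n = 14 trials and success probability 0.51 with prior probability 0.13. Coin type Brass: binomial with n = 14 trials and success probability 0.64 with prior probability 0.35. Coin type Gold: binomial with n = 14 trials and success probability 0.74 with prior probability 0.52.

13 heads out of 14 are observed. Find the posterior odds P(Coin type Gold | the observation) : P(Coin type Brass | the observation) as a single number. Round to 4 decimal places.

7.0840

Since P(k|x) ∝ P(Z=k) f_k(x), the posterior odds are P(Z=i) f_i(x) / (P(Z=j) f_j(x)).
Component likelihoods at x = 13 heads out of 14:
  L_Copper = C(14,13)·0.51^13·0.49^1 = 14·0.000157911·0.49 = 0.00108327
  L_Brass = C(14,13)·0.64^13·0.36^1 = 14·0.00302231·0.36 = 0.0152325
  L_Gold = C(14,13)·0.74^13·0.26^1 = 14·0.0199532·0.26 = 0.0726296
Odds = (0.52/0.35) × (0.0726296/0.0152325) = 1.48571 × 4.76808 ≈ 7.0840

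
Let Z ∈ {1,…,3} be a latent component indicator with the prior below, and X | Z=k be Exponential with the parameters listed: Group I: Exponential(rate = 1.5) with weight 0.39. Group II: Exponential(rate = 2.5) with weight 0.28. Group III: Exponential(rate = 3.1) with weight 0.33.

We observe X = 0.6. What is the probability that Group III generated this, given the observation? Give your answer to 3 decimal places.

0.288

Apply Bayes' rule: the posterior for each component is proportional to its prior times its likelihood at x.
Component likelihoods at x = 0.6:
  f_I = 0.609854
  f_II = 0.557825
  f_III = 0.482585
Unnormalised posteriors:
  π_I·f_I = 0.39 × 0.609854 = 0.237843
  π_II·f_II = 0.28 × 0.557825 = 0.156191
  π_III·f_III = 0.33 × 0.482585 = 0.159253
Evidence: 0.237843 + 0.156191 + 0.159253 = 0.553287
So the posterior for Group III is 0.159253 / 0.553287 ≈ 0.288.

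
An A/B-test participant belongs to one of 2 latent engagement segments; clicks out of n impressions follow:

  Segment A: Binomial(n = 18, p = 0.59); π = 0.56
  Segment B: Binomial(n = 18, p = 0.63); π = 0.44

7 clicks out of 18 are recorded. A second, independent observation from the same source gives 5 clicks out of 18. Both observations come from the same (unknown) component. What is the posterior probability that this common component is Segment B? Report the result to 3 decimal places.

0.128

P(component k | x) = π_k·f_k(x) / marginal(x), where marginal(x) = Σ_j π_j·f_j(x).
Since both observations come from the same component, the likelihood for component k is f_k(x₁)·f_k(x₂).
  p_A = [C(18,7)·0.59^7·0.41^11 = 31824·0.0248865·5.50329e-05 = 0.0435854] × [0.00566669] = 0.000246985
  p_B = [C(18,7)·0.63^7·0.37^11 = 31824·0.0393898·1.77918e-05 = 0.0223027] × [0.00207112] = 4.61915e-05
Prior × likelihood for each component:
  π_A·p_A = 0.56 × 0.000246985 = 0.000138312
  π_B·p_B = 0.44 × 4.61915e-05 = 2.03243e-05
Normaliser: 0.000138312 + 2.03243e-05 = 0.000158636
Responsibility of Segment B: 2.03243e-05 / 0.000158636 ≈ 0.128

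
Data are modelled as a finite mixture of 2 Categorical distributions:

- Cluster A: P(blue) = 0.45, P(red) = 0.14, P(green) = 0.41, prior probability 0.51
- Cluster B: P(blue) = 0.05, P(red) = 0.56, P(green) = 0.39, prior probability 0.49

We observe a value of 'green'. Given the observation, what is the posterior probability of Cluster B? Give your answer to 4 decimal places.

0.4775

By Bayes' theorem, P(k | x) = π_k f_k(x) / Σ_j π_j f_j(x).
Evaluate each component's likelihood at the observed value:
  p_A = P(green | comp) = 0.41
  p_B = P(green | comp) = 0.39
Prior × likelihood for each component:
  π_A·p_A = 0.51 × 0.41 = 0.2091
  π_B·p_B = 0.49 × 0.39 = 0.1911
Denominator: 0.2091 + 0.1911 = 0.4002
P(Cluster B | the observation) = 0.1911 / 0.4002 ≈ 0.4775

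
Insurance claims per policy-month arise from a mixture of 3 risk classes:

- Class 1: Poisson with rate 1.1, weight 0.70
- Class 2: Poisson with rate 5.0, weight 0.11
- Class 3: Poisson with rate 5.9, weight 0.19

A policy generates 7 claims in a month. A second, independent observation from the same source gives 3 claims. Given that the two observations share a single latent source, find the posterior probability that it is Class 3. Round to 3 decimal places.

0.598

By Bayes' theorem, P(k | x) = w_k f_k(x) / Σ_j w_j f_j(x).
Since both observations come from the same component, the likelihood for component k is f_k(x₁)·f_k(x₂).
  L_1 = [e^(−1.1)·1.1^7/7! = 0.000128705] × [0.0738419] = 9.5038e-06
  L_2 = [e^(−5.0)·5.0^7/7! = 0.104445] × [0.140374] = 0.0146613
  L_3 = [e^(−5.9)·5.9^7/7! = 0.135268] × [0.0937707] = 0.0126842
Multiply by the mixture weights:
  w_1·L_1 = 0.70 × 9.5038e-06 = 6.65266e-06
  w_2·L_2 = 0.11 × 0.0146613 = 0.00161275
  w_3·L_3 = 0.19 × 0.0126842 = 0.00241
Evidence: 6.65266e-06 + 0.00161275 + 0.00241 = 0.0040294
So the posterior for Class 3 is 0.00241 / 0.0040294 ≈ 0.598.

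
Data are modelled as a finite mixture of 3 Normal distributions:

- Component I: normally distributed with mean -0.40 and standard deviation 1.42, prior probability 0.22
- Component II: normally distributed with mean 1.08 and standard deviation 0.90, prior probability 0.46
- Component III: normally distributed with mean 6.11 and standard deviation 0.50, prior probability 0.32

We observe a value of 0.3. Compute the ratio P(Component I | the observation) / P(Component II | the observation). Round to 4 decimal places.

Posterior odds = (π_i f_i(x)) / (π_j f_j(x)); the normalising sum cancels.
Component likelihoods at x = 0.3:
  L_I = 0.248802
  L_II = 0.304485
  L_III = 3.81737e-30
Posterior odds = (π_I·L_I) / (π_II·L_II) = (0.22·0.248802) / (0.46·0.304485) = 0.0547364 / 0.140063 ≈ 0.3908

0.3908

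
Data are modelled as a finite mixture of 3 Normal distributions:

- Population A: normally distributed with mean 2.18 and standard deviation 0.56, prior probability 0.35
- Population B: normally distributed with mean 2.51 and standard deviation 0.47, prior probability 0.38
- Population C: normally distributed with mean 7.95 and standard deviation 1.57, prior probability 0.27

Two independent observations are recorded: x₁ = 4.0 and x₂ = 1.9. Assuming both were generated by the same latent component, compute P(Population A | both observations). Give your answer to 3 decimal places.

0.507

The responsibility of component k is π_k f_k(x) divided by Σ_j π_j f_j(x).
Since both observations come from the same component, the likelihood for component k is f_k(x₁)·f_k(x₂).
  L_A = [0.0036233] × [0.628688] = 0.00227793
  L_B = [0.00557736] × [0.365623] = 0.00203921
  L_C = [0.0107274] × [0.000151525] = 1.62548e-06
Weight by the priors:
  π_A·L_A = 0.35 × 0.00227793 = 0.000797274
  π_B·L_B = 0.38 × 0.00203921 = 0.0007749
  π_C·L_C = 0.27 × 1.62548e-06 = 4.3888e-07
Marginal: 0.000797274 + 0.0007749 + 4.3888e-07 = 0.00157261
P(Population A | x₁, x₂) ≈ 0.507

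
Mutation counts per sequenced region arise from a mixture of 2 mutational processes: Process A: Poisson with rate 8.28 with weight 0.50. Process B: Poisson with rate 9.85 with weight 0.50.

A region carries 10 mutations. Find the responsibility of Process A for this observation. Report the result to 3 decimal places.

0.459

Posterior ∝ prior × likelihood, so P(k | x) ∝ π_k f_k(x); normalise over all components.
Evaluate each component's likelihood at the observed value:
  L_A = e^(−8.28)·8.28^10/10! = 0.105823
  L_B = e^(−9.85)·9.85^10/10! = 0.124968
Weight by the priors:
  π_A·L_A = 0.50 × 0.105823 = 0.0529117
  π_B·L_B = 0.50 × 0.124968 = 0.062484
Marginal: 0.0529117 + 0.062484 = 0.115396
P(Process A | 10 mutations) ≈ 0.459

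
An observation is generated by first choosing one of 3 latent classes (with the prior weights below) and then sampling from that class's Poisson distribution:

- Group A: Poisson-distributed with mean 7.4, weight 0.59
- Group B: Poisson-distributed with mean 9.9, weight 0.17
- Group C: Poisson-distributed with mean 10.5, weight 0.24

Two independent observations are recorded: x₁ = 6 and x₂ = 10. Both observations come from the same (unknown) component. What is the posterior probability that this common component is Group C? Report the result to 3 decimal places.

Posterior ∝ prior × likelihood, so P(k | x) ∝ w_k f_k(x); normalise over all components.
Since both observations come from the same component, the likelihood for component k is f_k(x₁)·f_k(x₂).
  p_A = [e^(−7.4)·7.4^6/6! = 0.139405] × [0.0829421] = 0.0115626
  p_B = [e^(−9.9)·9.9^6/6! = 0.065609] × [0.125047] = 0.00820421
  p_C = [e^(−10.5)·10.5^6/6! = 0.051252] × [0.123606] = 0.00633504
Weight by the priors:
  w_A·p_A = 0.59 × 0.0115626 = 0.0068219
  w_B·p_B = 0.17 × 0.00820421 = 0.00139472
  w_C·p_C = 0.24 × 0.00633504 = 0.00152041
Sum: 0.0068219 + 0.00139472 + 0.00152041 = 0.00973703
P(Group C | x₁, x₂) = 0.00152041 / 0.00973703 ≈ 0.156

0.156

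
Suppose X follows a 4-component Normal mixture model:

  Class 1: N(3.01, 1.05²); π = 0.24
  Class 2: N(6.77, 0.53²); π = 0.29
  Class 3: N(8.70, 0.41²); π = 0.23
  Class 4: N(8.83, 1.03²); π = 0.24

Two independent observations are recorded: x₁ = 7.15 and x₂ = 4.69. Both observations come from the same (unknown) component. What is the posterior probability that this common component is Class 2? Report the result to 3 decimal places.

The responsibility of component k is w_k f_k(x) divided by Σ_j w_j f_j(x).
Since both observations come from the same component, the likelihood for component k is f_k(x₁)·f_k(x₂).
  L_1 = [0.000159928] × [0.105639] = 1.68946e-05
  L_2 = [0.582113] × [0.000340525] = 0.000198224
  L_3 = [0.000766723] × [1.64539e-21] = 1.26156e-24
  L_4 = [0.102418] × [0.0001202] = 1.23107e-05
Unnormalised posteriors:
  w_1·L_1 = 0.24 × 1.68946e-05 = 4.0547e-06
  w_2·L_2 = 0.29 × 0.000198224 = 5.7485e-05
  w_3·L_3 = 0.23 × 1.26156e-24 = 2.90158e-25
  w_4·L_4 = 0.24 × 1.23107e-05 = 2.95456e-06
Evidence: 4.0547e-06 + 5.7485e-05 + 2.90158e-25 + 2.95456e-06 = 6.44942e-05
Responsibility of Class 2: 5.7485e-05 / 6.44942e-05 ≈ 0.891

0.891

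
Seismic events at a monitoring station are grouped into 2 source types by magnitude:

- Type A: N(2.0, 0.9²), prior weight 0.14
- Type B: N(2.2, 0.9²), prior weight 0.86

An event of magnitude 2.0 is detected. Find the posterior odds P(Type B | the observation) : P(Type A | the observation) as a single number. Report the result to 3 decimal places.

Posterior odds = (π_i f_i(x)) / (π_j f_j(x)); the normalising sum cancels.
Component likelihoods at x = 2.0:
  L_A = 0.443269
  L_B = 0.432458
Odds = (0.86/0.14) × (0.432458/0.443269) = 6.14286 × 0.975611 ≈ 5.993

5.993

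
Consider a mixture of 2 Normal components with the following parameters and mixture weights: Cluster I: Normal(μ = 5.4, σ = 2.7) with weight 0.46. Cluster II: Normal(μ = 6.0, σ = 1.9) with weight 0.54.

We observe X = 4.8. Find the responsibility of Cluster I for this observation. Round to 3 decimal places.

By Bayes' theorem, P(k | x) = w_k f_k(x) / Σ_j w_j f_j(x).
Evaluate each component's likelihood at the observed value:
  f_I = 0.144153
  f_II = 0.172004
Prior × likelihood for each component:
  w_I·f_I = 0.46 × 0.144153 = 0.0663103
  w_II·f_II = 0.54 × 0.172004 = 0.0928821
Sum: 0.0663103 + 0.0928821 = 0.159192
Responsibility of Cluster I: 0.0663103 / 0.159192 ≈ 0.417

0.417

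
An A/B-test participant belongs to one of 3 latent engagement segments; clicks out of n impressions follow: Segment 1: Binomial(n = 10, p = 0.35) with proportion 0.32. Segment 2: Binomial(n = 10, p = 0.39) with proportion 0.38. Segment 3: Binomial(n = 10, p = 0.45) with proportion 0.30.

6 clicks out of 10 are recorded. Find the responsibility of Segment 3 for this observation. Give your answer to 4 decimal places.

By Bayes' theorem, P(k | x) = π_k f_k(x) / Σ_j π_j f_j(x).
Binomial probabilities:
  p_1 = C(10,6)·0.35^6·0.65^4 = 210·0.00183827·0.178506 = 0.0689098
  p_2 = C(10,6)·0.39^6·0.61^4 = 210·0.00351874·0.138458 = 0.102312
  p_3 = C(10,6)·0.45^6·0.55^4 = 210·0.00830377·0.0915063 = 0.159568
Multiply by the mixture weights:
  π_1·p_1 = 0.32 × 0.0689098 = 0.0220511
  π_2·p_2 = 0.38 × 0.102312 = 0.0388785
  π_3·p_3 = 0.30 × 0.159568 = 0.0478703
Sum: 0.0220511 + 0.0388785 + 0.0478703 = 0.1088
So the posterior for Segment 3 is 0.0478703 / 0.1088 ≈ 0.4400.

0.4400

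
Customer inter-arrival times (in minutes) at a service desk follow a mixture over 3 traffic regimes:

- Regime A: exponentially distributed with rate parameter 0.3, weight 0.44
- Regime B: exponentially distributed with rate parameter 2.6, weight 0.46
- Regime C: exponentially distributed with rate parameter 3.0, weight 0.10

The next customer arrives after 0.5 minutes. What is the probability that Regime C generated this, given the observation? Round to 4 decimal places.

0.1322

Posterior ∝ prior × likelihood, so P(k | x) ∝ P(Z=k) f_k(x); normalise over all components.
Exponential densities:
  p_A = 0.3·e^(−0.3·0.5) = 0.3·e^(−0.1500) = 0.258212
  p_B = 2.6·e^(−2.6·0.5) = 2.6·e^(−1.3000) = 0.708583
  p_C = 3.0·e^(−3.0·0.5) = 3.0·e^(−1.5000) = 0.66939
Unnormalised posteriors:
  P(Z=A)·p_A = 0.44 × 0.258212 = 0.113613
  P(Z=B)·p_B = 0.46 × 0.708583 = 0.325948
  P(Z=C)·p_C = 0.10 × 0.66939 = 0.066939
Denominator: 0.113613 + 0.325948 + 0.066939 = 0.506501
P(Regime C | data) = 0.066939 / 0.506501 ≈ 0.1322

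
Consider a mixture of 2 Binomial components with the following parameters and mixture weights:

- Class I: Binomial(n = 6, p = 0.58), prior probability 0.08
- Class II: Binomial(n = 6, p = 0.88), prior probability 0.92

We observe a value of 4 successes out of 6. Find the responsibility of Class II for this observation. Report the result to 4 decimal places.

P(component k | x) = P(Z=k)·f_k(x) / marginal(x), where marginal(x) = Σ_j P(Z=j)·f_j(x).
Evaluate each component's likelihood at the observed value:
  p_I = 0.299434
  p_II = 0.129534
Multiply by the mixture weights:
  P(Z=I)·p_I = 0.08 × 0.299434 = 0.0239548
  P(Z=II)·p_II = 0.92 × 0.129534 = 0.119171
Sum: 0.0239548 + 0.119171 = 0.143126
So the posterior for Class II is 0.119171 / 0.143126 ≈ 0.8326.

0.8326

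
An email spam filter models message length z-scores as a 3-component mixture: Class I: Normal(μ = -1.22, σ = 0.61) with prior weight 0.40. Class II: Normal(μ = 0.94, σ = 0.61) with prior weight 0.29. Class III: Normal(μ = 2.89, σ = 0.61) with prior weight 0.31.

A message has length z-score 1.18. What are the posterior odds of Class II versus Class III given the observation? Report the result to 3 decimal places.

44.040

The posterior odds equal the prior odds times the likelihood ratio: (P(Z=i)/P(Z=j))·(f_i(x)/f_j(x)).
Component likelihoods at x = 1.18:
  p_I = 0.00028458
  p_II = 0.605294
  p_III = 0.0128575
Posterior odds = (P(Z=II)·p_II) / (P(Z=III)·p_III) = (0.29·0.605294) / (0.31·0.0128575) = 0.175535 / 0.00398583 ≈ 44.040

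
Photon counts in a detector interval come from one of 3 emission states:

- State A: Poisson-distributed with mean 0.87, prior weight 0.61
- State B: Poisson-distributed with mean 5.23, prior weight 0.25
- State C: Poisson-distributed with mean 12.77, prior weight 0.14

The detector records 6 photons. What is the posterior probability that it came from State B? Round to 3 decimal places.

0.937

Posterior ∝ prior × likelihood, so P(k | x) ∝ π_k f_k(x); normalise over all components.
Evaluate each component's likelihood at the observed value:
  p_A = e^(−0.87)·0.87^6/6! = 0.000252317
  p_B = e^(−5.23)·5.23^6/6! = 0.152166
  p_C = e^(−12.77)·12.77^6/6! = 0.0171345
Weight by the priors:
  π_A·p_A = 0.61 × 0.000252317 = 0.000153913
  π_B·p_B = 0.25 × 0.152166 = 0.0380415
  π_C·p_C = 0.14 × 0.0171345 = 0.00239884
Marginal: 0.000153913 + 0.0380415 + 0.00239884 = 0.0405942
So the posterior for State B is 0.0380415 / 0.0405942 ≈ 0.937.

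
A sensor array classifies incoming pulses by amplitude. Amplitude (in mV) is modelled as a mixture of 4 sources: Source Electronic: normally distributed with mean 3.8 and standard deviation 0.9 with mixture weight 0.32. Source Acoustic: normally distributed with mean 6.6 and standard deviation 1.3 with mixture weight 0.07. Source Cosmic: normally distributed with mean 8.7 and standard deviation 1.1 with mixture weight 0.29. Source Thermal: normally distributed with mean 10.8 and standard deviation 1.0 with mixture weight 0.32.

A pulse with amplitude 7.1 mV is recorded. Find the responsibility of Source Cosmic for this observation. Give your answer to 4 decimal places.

0.6432

P(component k | x) = π_k·f_k(x) / marginal(x), where marginal(x) = Σ_j π_j·f_j(x).
Normal densities:
  f_Electronic = (1/(0.9·√(2π)))·exp(−(7.1−3.8)²/(2·0.9²)) = 0.443269·exp(-6.72222) = 0.000533634
  f_Acoustic = (1/(1.3·√(2π)))·exp(−(7.1−6.6)²/(2·1.3²)) = 0.306879·exp(-0.07396) = 0.285
  f_Cosmic = (1/(1.1·√(2π)))·exp(−(7.1−8.7)²/(2·1.1²)) = 0.362675·exp(-1.05785) = 0.125921
  f_Thermal = (1/(1.0·√(2π)))·exp(−(7.1−10.8)²/(2·1.0²)) = 0.398942·exp(-6.84500) = 0.00042478
Unnormalised posteriors:
  π_Electronic·f_Electronic = 0.32 × 0.000533634 = 0.000170763
  π_Acoustic·f_Acoustic = 0.07 × 0.285 = 0.01995
  π_Cosmic·f_Cosmic = 0.29 × 0.125921 = 0.0365171
  π_Thermal·f_Thermal = 0.32 × 0.00042478 = 0.00013593
Marginal: 0.000170763 + 0.01995 + 0.0365171 + 0.00013593 = 0.0567738
Responsibility of Source Cosmic: 0.0365171 / 0.0567738 ≈ 0.6432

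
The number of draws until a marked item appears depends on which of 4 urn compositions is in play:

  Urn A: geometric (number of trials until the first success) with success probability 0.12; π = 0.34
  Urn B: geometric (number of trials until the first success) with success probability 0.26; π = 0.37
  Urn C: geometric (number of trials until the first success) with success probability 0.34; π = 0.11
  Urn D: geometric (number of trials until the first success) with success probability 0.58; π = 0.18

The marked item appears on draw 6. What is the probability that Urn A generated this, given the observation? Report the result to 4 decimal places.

0.4401

By Bayes' theorem, P(k | x) = π_k f_k(x) / Σ_j π_j f_j(x).
Evaluate each component's likelihood at the observed value:
  p_A = 0.12·(1−0.12)^5 = 0.12·0.527732 = 0.0633278
  p_B = 0.26·(1−0.26)^5 = 0.26·0.221901 = 0.0576942
  p_C = 0.34·(1−0.34)^5 = 0.34·0.125233 = 0.0425793
  p_D = 0.58·(1−0.58)^5 = 0.58·0.0130691 = 0.00758009
Weight by the priors:
  π_A·p_A = 0.34 × 0.0633278 = 0.0215315
  π_B·p_B = 0.37 × 0.0576942 = 0.0213468
  π_C·p_C = 0.11 × 0.0425793 = 0.00468372
  π_D·p_D = 0.18 × 0.00758009 = 0.00136442
Denominator: 0.0215315 + 0.0213468 + 0.00468372 + 0.00136442 = 0.0489264
P(Urn A | 6) ≈ 0.4401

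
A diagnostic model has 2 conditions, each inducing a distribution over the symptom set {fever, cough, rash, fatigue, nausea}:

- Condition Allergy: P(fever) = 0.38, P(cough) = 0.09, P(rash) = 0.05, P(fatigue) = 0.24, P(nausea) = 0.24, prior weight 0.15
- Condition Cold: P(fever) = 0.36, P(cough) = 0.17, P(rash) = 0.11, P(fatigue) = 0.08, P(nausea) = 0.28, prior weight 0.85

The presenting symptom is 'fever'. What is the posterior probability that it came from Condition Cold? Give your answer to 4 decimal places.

0.8430

Posterior ∝ prior × likelihood, so P(k | x) ∝ w_k f_k(x); normalise over all components.
Component likelihoods at x = 'fever':
  f_Allergy = 0.38
  f_Cold = 0.36
Prior × likelihood for each component:
  w_Allergy·f_Allergy = 0.15 × 0.38 = 0.057
  w_Cold·f_Cold = 0.85 × 0.36 = 0.306
Evidence: 0.057 + 0.306 = 0.363
So the posterior for Condition Cold is 0.306 / 0.363 ≈ 0.8430.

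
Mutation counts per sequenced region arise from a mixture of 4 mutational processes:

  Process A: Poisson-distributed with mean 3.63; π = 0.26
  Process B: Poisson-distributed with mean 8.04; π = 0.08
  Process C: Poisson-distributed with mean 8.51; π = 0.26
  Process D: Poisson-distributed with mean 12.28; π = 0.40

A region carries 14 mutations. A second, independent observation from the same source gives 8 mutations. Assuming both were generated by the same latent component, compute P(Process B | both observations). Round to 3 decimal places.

0.059

Posterior ∝ prior × likelihood, so P(k | x) ∝ P(Z=k) f_k(x); normalise over all components.
Since both observations come from the same component, the likelihood for component k is f_k(x₁)·f_k(x₂).
  p_A = [e^(−3.63)·3.63^14/14! = 2.09795e-05] × [0.0198264] = 4.15948e-07
  p_B = [e^(−8.04)·8.04^14/14! = 0.0174361] × [0.139573] = 0.0024336
  p_C = [e^(−8.51)·8.51^14/14! = 0.0241412] × [0.137426] = 0.00331764
  p_D = [e^(−12.28)·12.28^14/14! = 0.0944567] × [0.0595566] = 0.00562552
Weight by the priors:
  P(Z=A)·p_A = 0.26 × 4.15948e-07 = 1.08146e-07
  P(Z=B)·p_B = 0.08 × 0.0024336 = 0.000194688
  P(Z=C)·p_C = 0.26 × 0.00331764 = 0.000862587
  P(Z=D)·p_D = 0.40 × 0.00562552 = 0.00225021
Denominator: 1.08146e-07 + 0.000194688 + 0.000862587 + 0.00225021 = 0.00330759
P(Process B | x₁,x₂) ≈ 0.059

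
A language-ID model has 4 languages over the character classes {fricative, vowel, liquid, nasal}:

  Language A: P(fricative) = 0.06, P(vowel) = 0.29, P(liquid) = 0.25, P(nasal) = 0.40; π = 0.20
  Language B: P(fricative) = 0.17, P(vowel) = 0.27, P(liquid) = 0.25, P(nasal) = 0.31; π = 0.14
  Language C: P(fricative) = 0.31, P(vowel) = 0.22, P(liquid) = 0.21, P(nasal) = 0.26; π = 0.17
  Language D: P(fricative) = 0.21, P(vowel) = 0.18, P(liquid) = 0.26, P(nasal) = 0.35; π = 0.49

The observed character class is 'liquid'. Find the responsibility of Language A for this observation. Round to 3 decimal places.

0.202

The responsibility of component k is π_k f_k(x) divided by Σ_j π_j f_j(x).
Categorical probabilities:
  p_A = P(liquid | comp) = 0.25
  p_B = P(liquid | comp) = 0.25
  p_C = P(liquid | comp) = 0.21
  p_D = P(liquid | comp) = 0.26
Unnormalised posteriors:
  π_A·p_A = 0.20 × 0.25 = 0.05
  π_B·p_B = 0.14 × 0.25 = 0.035
  π_C·p_C = 0.17 × 0.21 = 0.0357
  π_D·p_D = 0.49 × 0.26 = 0.1274
Evidence: 0.05 + 0.035 + 0.0357 + 0.1274 = 0.2481
Responsibility of Language A: 0.05 / 0.2481 ≈ 0.202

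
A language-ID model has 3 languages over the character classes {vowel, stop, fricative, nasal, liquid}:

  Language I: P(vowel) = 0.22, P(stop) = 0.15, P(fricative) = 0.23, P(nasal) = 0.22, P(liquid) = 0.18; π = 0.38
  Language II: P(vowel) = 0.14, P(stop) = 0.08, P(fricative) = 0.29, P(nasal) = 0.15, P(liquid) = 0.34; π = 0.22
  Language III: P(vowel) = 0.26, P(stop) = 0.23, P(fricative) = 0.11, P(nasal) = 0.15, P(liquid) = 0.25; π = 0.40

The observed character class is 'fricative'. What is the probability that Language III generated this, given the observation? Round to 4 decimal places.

P(component k | x) = P(Z=k)·f_k(x) / marginal(x), where marginal(x) = Σ_j P(Z=j)·f_j(x).
Component likelihoods at x = 'fricative':
  f_I = 0.23
  f_II = 0.29
  f_III = 0.11
Multiply by the mixture weights:
  P(Z=I)·f_I = 0.38 × 0.23 = 0.0874
  P(Z=II)·f_II = 0.22 × 0.29 = 0.0638
  P(Z=III)·f_III = 0.40 × 0.11 = 0.044
Denominator: 0.0874 + 0.0638 + 0.044 = 0.1952
Responsibility of Language III: 0.044 / 0.1952 ≈ 0.2254

0.2254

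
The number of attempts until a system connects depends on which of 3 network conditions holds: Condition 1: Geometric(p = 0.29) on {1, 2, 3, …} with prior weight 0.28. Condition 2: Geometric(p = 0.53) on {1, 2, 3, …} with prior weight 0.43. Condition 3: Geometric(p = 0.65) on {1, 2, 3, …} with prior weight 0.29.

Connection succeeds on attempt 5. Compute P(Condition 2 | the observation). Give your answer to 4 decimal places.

0.3216

The responsibility of component k is π_k f_k(x) divided by Σ_j π_j f_j(x).
Geometric probabilities:
  L_1 = 0.0736939
  L_2 = 0.0258623
  L_3 = 0.00975406
Unnormalised posteriors:
  π_1·L_1 = 0.28 × 0.0736939 = 0.0206343
  π_2·L_2 = 0.43 × 0.0258623 = 0.0111208
  π_3·L_3 = 0.29 × 0.00975406 = 0.00282868
Normaliser: 0.0206343 + 0.0111208 + 0.00282868 = 0.0345838
Responsibility of Condition 2: 0.0111208 / 0.0345838 ≈ 0.3216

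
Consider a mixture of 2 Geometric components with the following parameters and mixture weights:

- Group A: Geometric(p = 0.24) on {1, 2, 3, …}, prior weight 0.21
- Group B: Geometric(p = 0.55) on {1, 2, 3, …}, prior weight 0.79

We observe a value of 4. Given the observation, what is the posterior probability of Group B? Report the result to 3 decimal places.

0.642

The responsibility of component k is π_k f_k(x) divided by Σ_j π_j f_j(x).
Evaluate each component's likelihood at the observed value:
  f_A = 0.105354
  f_B = 0.0501187
Unnormalised posteriors:
  π_A·f_A = 0.21 × 0.105354 = 0.0221244
  π_B·f_B = 0.79 × 0.0501187 = 0.0395938
Marginal: 0.0221244 + 0.0395938 = 0.0617182
P(Group B | the observation) ≈ 0.642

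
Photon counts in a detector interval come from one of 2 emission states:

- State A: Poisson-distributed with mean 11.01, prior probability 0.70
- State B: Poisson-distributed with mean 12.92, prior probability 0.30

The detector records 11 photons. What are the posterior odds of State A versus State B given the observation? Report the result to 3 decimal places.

2.712

Only the two components matter; the odds are (π_i f_i(x)) / (π_j f_j(x)).
Component likelihoods at x = 11 photons:
  p_A = 0.119378
  p_B = 0.102718
0.0835643 / 0.0308154 ≈ 2.712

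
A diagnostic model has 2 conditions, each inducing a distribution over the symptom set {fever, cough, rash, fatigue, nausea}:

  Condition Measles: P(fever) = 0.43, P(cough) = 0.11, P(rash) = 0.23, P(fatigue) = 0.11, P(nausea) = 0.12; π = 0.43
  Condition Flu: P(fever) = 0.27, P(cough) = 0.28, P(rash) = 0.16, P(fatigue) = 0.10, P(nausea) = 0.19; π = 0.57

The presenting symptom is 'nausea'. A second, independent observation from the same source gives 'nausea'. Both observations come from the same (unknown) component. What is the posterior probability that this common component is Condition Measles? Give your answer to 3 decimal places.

0.231

Apply Bayes' rule: the posterior for each component is proportional to its prior times its likelihood at x.
Since both observations come from the same component, the likelihood for component k is f_k(x₁)·f_k(x₂).
  p_Measles = [P(nausea | comp) = 0.12] × [0.12] = 0.0144
  p_Flu = [P(nausea | comp) = 0.19] × [0.19] = 0.0361
Prior × likelihood for each component:
  π_Measles·p_Measles = 0.43 × 0.0144 = 0.006192
  π_Flu·p_Flu = 0.57 × 0.0361 = 0.020577
Marginal: 0.006192 + 0.020577 = 0.026769
P(Condition Measles | x) = 0.006192 / 0.026769 ≈ 0.231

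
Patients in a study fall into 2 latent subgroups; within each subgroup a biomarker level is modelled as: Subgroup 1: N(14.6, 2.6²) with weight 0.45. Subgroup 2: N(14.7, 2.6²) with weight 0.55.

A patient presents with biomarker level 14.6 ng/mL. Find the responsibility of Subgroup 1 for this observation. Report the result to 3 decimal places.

0.450

By Bayes' theorem, P(k | x) = w_k f_k(x) / Σ_j w_j f_j(x).
Component likelihoods at x = 14.6 ng/mL:
  p_1 = 0.153439
  p_2 = 0.153326
Weight by the priors:
  w_1·p_1 = 0.45 × 0.153439 = 0.0690477
  w_2·p_2 = 0.55 × 0.153326 = 0.0843292
Sum: 0.0690477 + 0.0843292 = 0.153377
P(Subgroup 1 | 14.6 ng/mL) = 0.0690477 / 0.153377 ≈ 0.450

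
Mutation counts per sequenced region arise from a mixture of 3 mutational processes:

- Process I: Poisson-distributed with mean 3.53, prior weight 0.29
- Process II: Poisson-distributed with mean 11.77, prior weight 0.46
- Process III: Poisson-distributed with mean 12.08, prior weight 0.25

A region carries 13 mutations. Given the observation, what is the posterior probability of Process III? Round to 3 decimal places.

0.358

P(component k | x) = w_k·f_k(x) / marginal(x), where marginal(x) = Σ_j w_j·f_j(x).
Component likelihoods at x = 13 mutations:
  L_I = e^(−3.53)·3.53^13/13! = 6.21915e-05
  L_II = e^(−11.77)·11.77^13/13! = 0.103316
  L_III = e^(−12.08)·12.08^13/13! = 0.106246
Prior × likelihood for each component:
  w_I·L_I = 0.29 × 6.21915e-05 = 1.80355e-05
  w_II·L_II = 0.46 × 0.103316 = 0.0475254
  w_III·L_III = 0.25 × 0.106246 = 0.0265615
Evidence: 1.80355e-05 + 0.0475254 + 0.0265615 = 0.0741049
P(Process III | data) ≈ 0.358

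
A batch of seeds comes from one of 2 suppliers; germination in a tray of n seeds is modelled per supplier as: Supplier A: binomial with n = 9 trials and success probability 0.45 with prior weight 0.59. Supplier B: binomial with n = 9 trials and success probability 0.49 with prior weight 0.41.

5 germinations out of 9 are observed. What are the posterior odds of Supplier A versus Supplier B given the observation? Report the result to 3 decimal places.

1.272

Only the two components matter; the odds are (π_i f_i(x)) / (π_j f_j(x)).
Evaluate each component's likelihood at the observed value:
  f_A = C(9,5)·0.45^5·0.55^4 = 126·0.0184528·0.0915063 = 0.212757
  f_B = C(9,5)·0.49^5·0.51^4 = 126·0.0282475·0.067652 = 0.240786
Odds = (0.59/0.41) × (0.212757/0.240786) = 1.43902 × 0.883593 ≈ 1.272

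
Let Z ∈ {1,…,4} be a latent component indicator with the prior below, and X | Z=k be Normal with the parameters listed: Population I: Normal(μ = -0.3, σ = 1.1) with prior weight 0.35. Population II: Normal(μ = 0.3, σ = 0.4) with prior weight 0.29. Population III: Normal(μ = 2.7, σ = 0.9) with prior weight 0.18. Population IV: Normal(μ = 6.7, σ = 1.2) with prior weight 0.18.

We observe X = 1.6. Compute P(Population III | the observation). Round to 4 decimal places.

0.5573

By Bayes' theorem, P(k | x) = w_k f_k(x) / Σ_j w_j f_j(x).
Component likelihoods at x = 1.6:
  p_I = (1/(1.1·√(2π)))·exp(−(1.6−-0.3)²/(2·1.1²)) = 0.362675·exp(-1.49174) = 0.0815952
  p_II = (1/(0.4·√(2π)))·exp(−(1.6−0.3)²/(2·0.4²)) = 0.997356·exp(-5.28125) = 0.00507262
  p_III = (1/(0.9·√(2π)))·exp(−(1.6−2.7)²/(2·0.9²)) = 0.443269·exp(-0.74691) = 0.210033
  p_IV = (1/(1.2·√(2π)))·exp(−(1.6−6.7)²/(2·1.2²)) = 0.332452·exp(-9.03125) = 3.97655e-05
Unnormalised posteriors:
  w_I·p_I = 0.35 × 0.0815952 = 0.0285583
  w_II·p_II = 0.29 × 0.00507262 = 0.00147106
  w_III·p_III = 0.18 × 0.210033 = 0.0378059
  w_IV·p_IV = 0.18 × 3.97655e-05 = 7.1578e-06
Normaliser: 0.0285583 + 0.00147106 + 0.0378059 + 7.1578e-06 = 0.0678425
So the posterior for Population III is 0.0378059 / 0.0678425 ≈ 0.5573.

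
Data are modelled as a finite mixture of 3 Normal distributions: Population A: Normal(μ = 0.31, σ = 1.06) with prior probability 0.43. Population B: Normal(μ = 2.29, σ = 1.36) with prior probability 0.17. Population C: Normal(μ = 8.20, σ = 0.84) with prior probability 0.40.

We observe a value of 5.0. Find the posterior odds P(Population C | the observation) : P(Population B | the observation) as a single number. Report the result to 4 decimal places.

Only the two components matter; the odds are (P(Z=i) f_i(x)) / (P(Z=j) f_j(x)).
Normal densities:
  L_A = (1/(1.06·√(2π)))·exp(−(5.0−0.31)²/(2·1.06²)) = 0.376361·exp(-9.78823) = 2.1117e-05
  L_B = (1/(1.36·√(2π)))·exp(−(5.0−2.29)²/(2·1.36²)) = 0.293340·exp(-1.98532) = 0.0402863
  L_C = (1/(0.84·√(2π)))·exp(−(5.0−8.20)²/(2·0.84²)) = 0.474931·exp(-7.25624) = 0.000335187
0.000134075 / 0.00684867 ≈ 0.0196

0.0196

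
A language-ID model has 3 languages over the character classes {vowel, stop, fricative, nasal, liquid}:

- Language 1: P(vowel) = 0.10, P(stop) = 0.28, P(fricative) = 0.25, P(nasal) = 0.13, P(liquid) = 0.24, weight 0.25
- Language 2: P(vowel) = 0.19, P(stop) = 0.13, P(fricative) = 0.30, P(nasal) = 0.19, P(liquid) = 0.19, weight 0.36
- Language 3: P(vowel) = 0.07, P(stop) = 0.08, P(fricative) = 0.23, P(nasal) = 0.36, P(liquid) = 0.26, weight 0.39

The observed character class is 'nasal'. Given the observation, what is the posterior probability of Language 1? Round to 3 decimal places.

Posterior ∝ prior × likelihood, so P(k | x) ∝ P(Z=k) f_k(x); normalise over all components.
Categorical probabilities:
  p_1 = P(nasal | comp) = 0.13
  p_2 = P(nasal | comp) = 0.19
  p_3 = P(nasal | comp) = 0.36
Unnormalised posteriors:
  P(Z=1)·p_1 = 0.25 × 0.13 = 0.0325
  P(Z=2)·p_2 = 0.36 × 0.19 = 0.0684
  P(Z=3)·p_3 = 0.39 × 0.36 = 0.1404
Sum: 0.0325 + 0.0684 + 0.1404 = 0.2413
Responsibility of Language 1: 0.0325 / 0.2413 ≈ 0.135

0.135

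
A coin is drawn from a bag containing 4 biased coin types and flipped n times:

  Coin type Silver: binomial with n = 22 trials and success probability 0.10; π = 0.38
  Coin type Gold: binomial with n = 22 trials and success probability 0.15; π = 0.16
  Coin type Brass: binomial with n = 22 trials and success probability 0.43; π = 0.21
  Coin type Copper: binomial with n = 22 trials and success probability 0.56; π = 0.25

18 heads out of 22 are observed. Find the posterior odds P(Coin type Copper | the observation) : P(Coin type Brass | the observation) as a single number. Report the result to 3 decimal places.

49.089

The posterior odds equal the prior odds times the likelihood ratio: (π_i/π_j)·(f_i(x)/f_j(x)).
Binomial probabilities:
  L_Silver = C(22,18)·0.10^18·0.90^4 = 7315·1e-18·0.6561 = 4.79937e-15
  L_Gold = C(22,18)·0.15^18·0.85^4 = 7315·1.47789e-15·0.522006 = 5.64329e-12
  L_Brass = C(22,18)·0.43^18·0.57^4 = 7315·2.52599e-07·0.10556 = 0.00019505
  L_Copper = C(22,18)·0.56^18·0.44^4 = 7315·2.93349e-05·0.037481 = 0.00804284
Posterior odds = (π_Copper·L_Copper) / (π_Brass·L_Brass) = (0.25·0.00804284) / (0.21·0.00019505) = 0.00201071 / 4.09605e-05 ≈ 49.089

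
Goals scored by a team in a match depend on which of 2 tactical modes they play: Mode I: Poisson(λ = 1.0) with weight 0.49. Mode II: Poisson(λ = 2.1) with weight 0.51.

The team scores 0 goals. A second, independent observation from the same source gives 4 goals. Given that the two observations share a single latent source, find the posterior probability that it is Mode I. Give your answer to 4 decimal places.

The responsibility of component k is π_k f_k(x) divided by Σ_j π_j f_j(x).
Since both observations come from the same component, the likelihood for component k is f_k(x₁)·f_k(x₂).
  p_I = [0.367879] × [0.0153283] = 0.00563897
  p_II = [0.122456] × [0.099231] = 0.0121515
Multiply by the mixture weights:
  π_I·p_I = 0.49 × 0.00563897 = 0.0027631
  π_II·p_II = 0.51 × 0.0121515 = 0.00619725
Denominator: 0.0027631 + 0.00619725 = 0.00896035
P(Mode I | x) = 0.0027631 / 0.00896035 ≈ 0.3084

0.3084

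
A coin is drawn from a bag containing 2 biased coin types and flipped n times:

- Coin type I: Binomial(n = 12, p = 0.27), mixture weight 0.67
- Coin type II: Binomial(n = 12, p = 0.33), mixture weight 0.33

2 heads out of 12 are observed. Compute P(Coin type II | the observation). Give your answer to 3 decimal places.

By Bayes' theorem, P(k | x) = π_k f_k(x) / Σ_j π_j f_j(x).
Component likelihoods at x = 2 heads out of 12:
  f_I = C(12,2)·0.27^2·0.73^10 = 66·0.0729·0.0429763 = 0.206776
  f_II = C(12,2)·0.33^2·0.67^10 = 66·0.1089·0.0182284 = 0.131015
Unnormalised posteriors:
  π_I·f_I = 0.67 × 0.206776 = 0.13854
  π_II·f_II = 0.33 × 0.131015 = 0.0432348
Normaliser: 0.13854 + 0.0432348 = 0.181775
P(Coin type II | 2 heads out of 12) ≈ 0.238

0.238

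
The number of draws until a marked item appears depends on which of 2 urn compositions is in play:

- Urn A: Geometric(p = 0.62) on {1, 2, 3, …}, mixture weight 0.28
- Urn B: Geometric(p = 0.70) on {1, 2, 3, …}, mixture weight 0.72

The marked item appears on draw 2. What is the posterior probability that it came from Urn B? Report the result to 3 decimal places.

Apply Bayes' rule: the posterior for each component is proportional to its prior times its likelihood at x.
Geometric probabilities:
  L_A = 0.62·(1−0.62)^1 = 0.62·0.38 = 0.2356
  L_B = 0.70·(1−0.70)^1 = 0.70·0.3 = 0.21
Multiply by the mixture weights:
  w_A·L_A = 0.28 × 0.2356 = 0.065968
  w_B·L_B = 0.72 × 0.21 = 0.1512
Sum: 0.065968 + 0.1512 = 0.217168
P(Urn B | 2) = 0.1512 / 0.217168 ≈ 0.696

0.696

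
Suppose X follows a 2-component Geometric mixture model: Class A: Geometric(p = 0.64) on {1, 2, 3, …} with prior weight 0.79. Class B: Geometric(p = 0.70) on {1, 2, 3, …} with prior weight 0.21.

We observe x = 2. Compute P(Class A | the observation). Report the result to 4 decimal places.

0.8050

By Bayes' theorem, P(k | x) = P(Z=k) f_k(x) / Σ_j P(Z=j) f_j(x).
Component likelihoods at x = 2:
  p_A = 0.64·(1−0.64)^1 = 0.64·0.36 = 0.2304
  p_B = 0.70·(1−0.70)^1 = 0.70·0.3 = 0.21
Multiply by the mixture weights:
  P(Z=A)·p_A = 0.79 × 0.2304 = 0.182016
  P(Z=B)·p_B = 0.21 × 0.21 = 0.0441
Evidence: 0.182016 + 0.0441 = 0.226116
P(Class A | the observation) ≈ 0.8050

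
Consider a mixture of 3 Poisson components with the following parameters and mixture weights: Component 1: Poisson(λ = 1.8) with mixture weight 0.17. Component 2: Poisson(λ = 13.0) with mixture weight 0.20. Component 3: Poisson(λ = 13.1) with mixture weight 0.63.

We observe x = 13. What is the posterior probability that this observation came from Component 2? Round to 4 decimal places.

0.2410

Apply Bayes' rule: the posterior for each component is proportional to its prior times its likelihood at x.
Poisson probabilities:
  L_1 = e^(−1.8)·1.8^13/13! = 5.52754e-08
  L_2 = e^(−13.0)·13.0^13/13! = 0.10994
  L_3 = e^(−13.1)·13.1^13/13! = 0.109898
Weight by the priors:
  w_1·L_1 = 0.17 × 5.52754e-08 = 9.39682e-09
  w_2·L_2 = 0.20 × 0.10994 = 0.021988
  w_3·L_3 = 0.63 × 0.109898 = 0.0692356
Normaliser: 9.39682e-09 + 0.021988 + 0.0692356 = 0.0912236
P(Component 2 | 13) = 0.021988 / 0.0912236 ≈ 0.2410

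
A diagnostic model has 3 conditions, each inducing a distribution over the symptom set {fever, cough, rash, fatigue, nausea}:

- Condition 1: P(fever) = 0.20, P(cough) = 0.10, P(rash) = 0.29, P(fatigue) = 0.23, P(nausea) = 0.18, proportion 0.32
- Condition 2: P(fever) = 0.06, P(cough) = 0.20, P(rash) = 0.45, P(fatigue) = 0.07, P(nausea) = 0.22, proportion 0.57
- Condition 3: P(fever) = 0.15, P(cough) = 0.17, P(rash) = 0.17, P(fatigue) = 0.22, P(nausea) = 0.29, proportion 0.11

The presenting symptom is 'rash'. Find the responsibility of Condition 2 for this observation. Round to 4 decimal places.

The responsibility of component k is P(Z=k) f_k(x) divided by Σ_j P(Z=j) f_j(x).
Categorical probabilities:
  f_1 = P(rash | comp) = 0.29
  f_2 = P(rash | comp) = 0.45
  f_3 = P(rash | comp) = 0.17
Weight by the priors:
  P(Z=1)·f_1 = 0.32 × 0.29 = 0.0928
  P(Z=2)·f_2 = 0.57 × 0.45 = 0.2565
  P(Z=3)·f_3 = 0.11 × 0.17 = 0.0187
Marginal: 0.0928 + 0.2565 + 0.0187 = 0.368
P(Condition 2 | the observation) ≈ 0.6970

0.6970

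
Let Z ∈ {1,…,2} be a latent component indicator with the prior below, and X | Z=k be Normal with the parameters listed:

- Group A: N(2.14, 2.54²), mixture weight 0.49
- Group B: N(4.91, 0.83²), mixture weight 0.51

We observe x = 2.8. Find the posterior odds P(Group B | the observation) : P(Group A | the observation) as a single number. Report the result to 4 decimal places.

0.1302

Only the two components matter; the odds are (P(Z=i) f_i(x)) / (P(Z=j) f_j(x)).
Normal densities:
  L_A = (1/(2.54·√(2π)))·exp(−(2.8−2.14)²/(2·2.54²)) = 0.157064·exp(-0.03376) = 0.15185
  L_B = (1/(0.83·√(2π)))·exp(−(2.8−4.91)²/(2·0.83²)) = 0.480653·exp(-3.23131) = 0.0189885
0.00968415 / 0.0744065 ≈ 0.1302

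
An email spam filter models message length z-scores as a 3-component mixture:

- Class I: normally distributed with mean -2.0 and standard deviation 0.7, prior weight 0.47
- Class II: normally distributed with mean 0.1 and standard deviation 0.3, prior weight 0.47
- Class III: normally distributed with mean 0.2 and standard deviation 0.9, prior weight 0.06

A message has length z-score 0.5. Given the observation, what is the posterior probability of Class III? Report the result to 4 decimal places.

0.0890

Posterior ∝ prior × likelihood, so P(k | x) ∝ P(Z=k) f_k(x); normalise over all components.
Component likelihoods at x = 0.5:
  p_I = (1/(0.7·√(2π)))·exp(−(0.5−-2.0)²/(2·0.7²)) = 0.569918·exp(-6.37755) = 0.000968449
  p_II = (1/(0.3·√(2π)))·exp(−(0.5−0.1)²/(2·0.3²)) = 1.329808·exp(-0.88889) = 0.5467
  p_III = (1/(0.9·√(2π)))·exp(−(0.5−0.2)²/(2·0.9²)) = 0.443269·exp(-0.05556) = 0.419315
Prior × likelihood for each component:
  P(Z=I)·p_I = 0.47 × 0.000968449 = 0.000455171
  P(Z=II)·p_II = 0.47 × 0.5467 = 0.256949
  P(Z=III)·p_III = 0.06 × 0.419315 = 0.0251589
Sum: 0.000455171 + 0.256949 + 0.0251589 = 0.282563
P(Class III | x) = 0.0251589 / 0.282563 ≈ 0.0890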